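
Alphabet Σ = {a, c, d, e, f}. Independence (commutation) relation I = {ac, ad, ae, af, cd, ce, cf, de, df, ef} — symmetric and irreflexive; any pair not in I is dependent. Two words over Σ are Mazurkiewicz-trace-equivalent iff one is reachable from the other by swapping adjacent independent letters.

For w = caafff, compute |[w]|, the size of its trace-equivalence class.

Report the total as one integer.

#0=c has no predecessor
#1=a has no predecessor
#2=a depends on [1:a]
#3=f has no predecessor
#4=f depends on [3:f]
#5=f depends on [4:f]
sources: [0:c, 1:a, 3:f]
N(rest) = Σ N(rest − s) over sources s of rest; N(one piece) = 1:
  size 1 → [0]=1  [2]=1  [5]=1
  size 2 → [0,2]=2  [0,5]=2  [1,2]=1  [2,5]=2  [4,5]=1
  size 3 → [0,1,2]=3  [0,2,5]=6  [0,4,5]=3  [1,2,5]=3  [2,4,5]=3  [3,4,5]=1
  size 4 → [0,1,2,5]=12  [0,2,4,5]=12  [0,3,4,5]=4  [1,2,4,5]=6  [2,3,4,5]=4
  first=0(c) contributes 10
  first=1(a) contributes 20
  first=3(f) contributes 30
|[w]| = 60

60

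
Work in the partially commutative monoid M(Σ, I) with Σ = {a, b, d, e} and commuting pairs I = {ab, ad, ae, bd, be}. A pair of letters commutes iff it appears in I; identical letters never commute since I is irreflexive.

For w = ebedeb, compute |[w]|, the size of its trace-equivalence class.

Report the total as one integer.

15

#0=e has no predecessor
#1=b has no predecessor
#2=e depends on [0:e]
#3=d depends on [2:e]
#4=e depends on [3:d]
#5=b depends on [1:b]
sources: [0:e, 1:b]
N(rest) = Σ N(rest − s) over sources s of rest; N(one piece) = 1:
  size 1 → [4]=1  [5]=1
  size 2 → [1,5]=1  [3,4]=1  [4,5]=2
  size 3 → [1,4,5]=3  [2,3,4]=1  [3,4,5]=3
  size 4 → [0,2,3,4]=1  [1,3,4,5]=6  [2,3,4,5]=4
  first=0(e) contributes 10
  first=1(b) contributes 5
|[w]| = 15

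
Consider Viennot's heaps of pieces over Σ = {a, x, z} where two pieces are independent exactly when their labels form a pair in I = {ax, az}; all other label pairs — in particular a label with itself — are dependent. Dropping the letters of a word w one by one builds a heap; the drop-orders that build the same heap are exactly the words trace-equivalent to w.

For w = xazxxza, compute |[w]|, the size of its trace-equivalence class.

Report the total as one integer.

piece 0:x — minimal
piece 1:a — minimal
piece 2:z rests on {0:x}
piece 3:x rests on {2:z}
piece 4:x rests on {3:x}
piece 5:z rests on {4:x}
piece 6:a rests on {1:a}
minimal pieces: {0:x, 1:a}
ways to finish when only these pieces remain (= sum over removing one remaining piece with nothing left below it):
  1 left: {5}→1  {6}→1
  2 left: {1,6}→1  {4,5}→1  {5,6}→2
  3 left: {1,5,6}→3  {3,4,5}→1  {4,5,6}→3
  4 left: {1,4,5,6}→6  {2,3,4,5}→1  {3,4,5,6}→4
  5 left: {0,2,3,4,5}→1  {1,3,4,5,6}→10  {2,3,4,5,6}→5
  placing 0:x first → 15 extensions
  placing 1:a first → 6 extensions
total linear extensions = 21

21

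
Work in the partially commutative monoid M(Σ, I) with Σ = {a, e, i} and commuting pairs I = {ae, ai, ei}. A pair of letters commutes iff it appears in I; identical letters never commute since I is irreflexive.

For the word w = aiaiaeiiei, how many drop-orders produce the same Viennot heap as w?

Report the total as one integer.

2520

0(a) covers ∅
1(i) covers ∅
2(a) covers 0:a
3(i) covers 1:i
4(a) covers 2:a
5(e) covers ∅
6(i) covers 3:i
7(i) covers 6:i
8(e) covers 5:e
9(i) covers 7:i
floor of heap: 0:a, 1:i, 5:e
completions by unplaced set U, small U first (add the entries for U minus each lowest piece of U):
  |U|=1: {4}:1  {8}:1  {9}:1
  |U|=2: {2,4}:1  {4,8}:2  {4,9}:2  {5,8}:1  {7,9}:1  {8,9}:2
  |U|=3: {0,2,4}:1  {2,4,8}:3  {2,4,9}:3  {4,5,8}:3  {4,7,9}:3  {4,8,9}:6  {5,8,9}:3  {6,7,9}:1  {7,8,9}:3
  |U|=4: {0,2,4,8}:4  {0,2,4,9}:4  {2,4,5,8}:6  {2,4,7,9}:6  {2,4,8,9}:12  {3,6,7,9}:1  {4,5,8,9}:12  {4,6,7,9}:4  {4,7,8,9}:12  {5,7,8,9}:6  {6,7,8,9}:4
  |U|=5: {0,2,4,5,8}:10  {0,2,4,7,9}:10  {0,2,4,8,9}:20  {1,3,6,7,9}:1  {2,4,5,8,9}:30  {2,4,6,7,9}:10  {2,4,7,8,9}:30  {3,4,6,7,9}:5  {3,6,7,8,9}:5  {4,5,7,8,9}:30  {4,6,7,8,9}:20  {5,6,7,8,9}:10
  |U|=6: {0,2,4,5,8,9}:60  {0,2,4,6,7,9}:20  {0,2,4,7,8,9}:60  {1,3,4,6,7,9}:6  {1,3,6,7,8,9}:6  {2,3,4,6,7,9}:15  {2,4,5,7,8,9}:90  {2,4,6,7,8,9}:60  {3,4,6,7,8,9}:30  {3,5,6,7,8,9}:15  {4,5,6,7,8,9}:60
  |U|=7: {0,2,3,4,6,7,9}:35  {0,2,4,5,7,8,9}:210  {0,2,4,6,7,8,9}:140  {1,2,3,4,6,7,9}:21  {1,3,4,6,7,8,9}:42  {1,3,5,6,7,8,9}:21  {2,3,4,6,7,8,9}:105  {2,4,5,6,7,8,9}:210  {3,4,5,6,7,8,9}:105
  |U|=8: {0,1,2,3,4,6,7,9}:56  {0,2,3,4,6,7,8,9}:280  {0,2,4,5,6,7,8,9}:560  {1,2,3,4,6,7,8,9}:168  {1,3,4,5,6,7,8,9}:168  {2,3,4,5,6,7,8,9}:420
  start at 0(a): 756
  start at 1(i): 1260
  start at 5(e): 504
sum over floor = 2520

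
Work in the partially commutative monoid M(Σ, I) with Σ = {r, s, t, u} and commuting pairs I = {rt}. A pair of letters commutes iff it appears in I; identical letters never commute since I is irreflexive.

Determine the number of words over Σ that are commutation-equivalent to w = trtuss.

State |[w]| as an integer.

3

piece 0:t — minimal
piece 1:r — minimal
piece 2:t rests on {0:t}
piece 3:u rests on {1:r, 2:t}
piece 4:s rests on {3:u}
piece 5:s rests on {4:s}
minimal pieces: {0:t, 1:r}
ways to finish when only these pieces remain (= sum over removing one remaining piece with nothing left below it):
  1 left: {5}→1
  2 left: {4,5}→1
  3 left: {3,4,5}→1
  4 left: {1,3,4,5}→1  {2,3,4,5}→1
  placing 0:t first → 2 extensions
  placing 1:r first → 1 extensions
total linear extensions = 3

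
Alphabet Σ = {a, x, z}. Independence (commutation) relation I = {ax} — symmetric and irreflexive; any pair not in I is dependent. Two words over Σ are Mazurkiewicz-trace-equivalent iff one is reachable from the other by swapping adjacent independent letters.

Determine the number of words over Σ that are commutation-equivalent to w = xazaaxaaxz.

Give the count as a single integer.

30

#0=x has no predecessor
#1=a has no predecessor
#2=z depends on [0:x, 1:a]
#3=a depends on [2:z]
#4=a depends on [3:a]
#5=x depends on [2:z]
#6=a depends on [4:a]
#7=a depends on [6:a]
#8=x depends on [5:x]
#9=z depends on [7:a, 8:x]
sources: [0:x, 1:a]
N(rest) = Σ N(rest − s) over sources s of rest; N(one piece) = 1:
  size 1 → [9]=1
  size 2 → [7,9]=1  [8,9]=1
  size 3 → [5,8,9]=1  [6,7,9]=1  [7,8,9]=2
  size 4 → [4,6,7,9]=1  [5,7,8,9]=3  [6,7,8,9]=3
  size 5 → [3,4,6,7,9]=1  [4,6,7,8,9]=4  [5,6,7,8,9]=6
  size 6 → [3,4,6,7,8,9]=5  [4,5,6,7,8,9]=10
  size 7 → [3,4,5,6,7,8,9]=15
  size 8 → [2,3,4,5,6,7,8,9]=15
  first=0(x) contributes 15
  first=1(a) contributes 15
|[w]| = 30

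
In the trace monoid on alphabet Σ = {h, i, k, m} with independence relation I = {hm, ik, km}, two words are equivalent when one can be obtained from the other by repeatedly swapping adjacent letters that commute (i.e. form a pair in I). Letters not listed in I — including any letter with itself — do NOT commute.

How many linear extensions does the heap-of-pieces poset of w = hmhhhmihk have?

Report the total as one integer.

#0=h has no predecessor
#1=m has no predecessor
#2=h depends on [0:h]
#3=h depends on [2:h]
#4=h depends on [3:h]
#5=m depends on [1:m]
#6=i depends on [4:h, 5:m]
#7=h depends on [6:i]
#8=k depends on [7:h]
sources: [0:h, 1:m]
N(rest) = Σ N(rest − s) over sources s of rest; N(one piece) = 1:
  size 1 → [8]=1
  size 2 → [7,8]=1
  size 3 → [6,7,8]=1
  size 4 → [4,6,7,8]=1  [5,6,7,8]=1
  size 5 → [1,5,6,7,8]=1  [3,4,6,7,8]=1  [4,5,6,7,8]=2
  size 6 → [1,4,5,6,7,8]=3  [2,3,4,6,7,8]=1  [3,4,5,6,7,8]=3
  size 7 → [0,2,3,4,6,7,8]=1  [1,3,4,5,6,7,8]=6  [2,3,4,5,6,7,8]=4
  first=0(h) contributes 10
  first=1(m) contributes 5
|[w]| = 15

15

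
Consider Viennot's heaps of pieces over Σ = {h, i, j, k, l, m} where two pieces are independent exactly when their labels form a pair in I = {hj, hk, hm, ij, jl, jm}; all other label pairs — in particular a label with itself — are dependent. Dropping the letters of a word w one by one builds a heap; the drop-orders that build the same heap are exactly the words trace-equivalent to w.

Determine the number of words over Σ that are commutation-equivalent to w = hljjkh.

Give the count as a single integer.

piece 0:h — minimal
piece 1:l rests on {0:h}
piece 2:j — minimal
piece 3:j rests on {2:j}
piece 4:k rests on {1:l, 3:j}
piece 5:h rests on {1:l}
minimal pieces: {0:h, 2:j}
ways to finish when only these pieces remain (= sum over removing one remaining piece with nothing left below it):
  1 left: {4}→1  {5}→1
  2 left: {3,4}→1  {4,5}→2
  3 left: {1,4,5}→2  {2,3,4}→1  {3,4,5}→3
  4 left: {0,1,4,5}→2  {1,3,4,5}→5  {2,3,4,5}→4
  placing 0:h first → 9 extensions
  placing 2:j first → 7 extensions
total linear extensions = 16

16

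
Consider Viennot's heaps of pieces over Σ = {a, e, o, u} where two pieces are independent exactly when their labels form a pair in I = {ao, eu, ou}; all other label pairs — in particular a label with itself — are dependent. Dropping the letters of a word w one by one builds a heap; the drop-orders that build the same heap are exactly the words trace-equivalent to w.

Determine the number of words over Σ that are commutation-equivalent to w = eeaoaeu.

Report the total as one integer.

7

0(e) covers ∅
1(e) covers 0:e
2(a) covers 1:e
3(o) covers 1:e
4(a) covers 2:a
5(e) covers 3:o, 4:a
6(u) covers 4:a
floor of heap: 0:e
completions by unplaced set U, small U first (add the entries for U minus each lowest piece of U):
  |U|=1: {5}:1  {6}:1
  |U|=2: {3,5}:1  {5,6}:2
  |U|=3: {3,5,6}:3  {4,5,6}:2
  |U|=4: {2,4,5,6}:2  {3,4,5,6}:5
  |U|=5: {2,3,4,5,6}:7
  start at 0(e): 7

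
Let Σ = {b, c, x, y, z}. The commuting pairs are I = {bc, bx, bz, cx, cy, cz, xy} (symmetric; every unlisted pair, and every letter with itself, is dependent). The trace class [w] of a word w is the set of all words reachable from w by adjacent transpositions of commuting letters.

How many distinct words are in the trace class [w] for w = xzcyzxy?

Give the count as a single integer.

14

piece 0:x — minimal
piece 1:z rests on {0:x}
piece 2:c — minimal
piece 3:y rests on {1:z}
piece 4:z rests on {3:y}
piece 5:x rests on {4:z}
piece 6:y rests on {4:z}
minimal pieces: {0:x, 2:c}
ways to finish when only these pieces remain (= sum over removing one remaining piece with nothing left below it):
  1 left: {2}→1  {5}→1  {6}→1
  2 left: {2,5}→2  {2,6}→2  {5,6}→2
  3 left: {2,5,6}→6  {4,5,6}→2
  4 left: {2,4,5,6}→8  {3,4,5,6}→2
  5 left: {1,3,4,5,6}→2  {2,3,4,5,6}→10
  placing 0:x first → 12 extensions
  placing 2:c first → 2 extensions
total linear extensions = 14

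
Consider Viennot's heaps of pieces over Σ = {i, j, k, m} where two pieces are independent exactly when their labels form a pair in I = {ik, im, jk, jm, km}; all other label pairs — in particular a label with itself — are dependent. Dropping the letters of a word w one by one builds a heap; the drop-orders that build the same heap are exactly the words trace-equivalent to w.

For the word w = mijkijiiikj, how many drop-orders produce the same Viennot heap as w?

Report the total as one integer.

piece 0:m — minimal
piece 1:i — minimal
piece 2:j rests on {1:i}
piece 3:k — minimal
piece 4:i rests on {2:j}
piece 5:j rests on {4:i}
piece 6:i rests on {5:j}
piece 7:i rests on {6:i}
piece 8:i rests on {7:i}
piece 9:k rests on {3:k}
piece 10:j rests on {8:i}
minimal pieces: {0:m, 1:i, 3:k}
ways to finish when only these pieces remain (= sum over removing one remaining piece with nothing left below it):
  1 left: {0}→1  {9}→1  {10}→1
  2 left: {0,9}→2  {0,10}→2  {3,9}→1  {8,10}→1  {9,10}→2
  3 left: {0,3,9}→3  {0,8,10}→3  {0,9,10}→6  {3,9,10}→3  {7,8,10}→1  {8,9,10}→3
  4 left: {0,3,9,10}→12  {0,7,8,10}→4  {0,8,9,10}→12  {3,8,9,10}→6  {6,7,8,10}→1  {7,8,9,10}→4
  5 left: {0,3,8,9,10}→30  {0,6,7,8,10}→5  {0,7,8,9,10}→20  {3,7,8,9,10}→10  {5,6,7,8,10}→1  {6,7,8,9,10}→5
  6 left: {0,3,7,8,9,10}→60  {0,5,6,7,8,10}→6  {0,6,7,8,9,10}→30  {3,6,7,8,9,10}→15  {4,5,6,7,8,10}→1  {5,6,7,8,9,10}→6
  7 left: {0,3,6,7,8,9,10}→105  {0,4,5,6,7,8,10}→7  {0,5,6,7,8,9,10}→42  {2,4,5,6,7,8,10}→1  {3,5,6,7,8,9,10}→21  {4,5,6,7,8,9,10}→7
  8 left: {0,2,4,5,6,7,8,10}→8  {0,3,5,6,7,8,9,10}→168  {0,4,5,6,7,8,9,10}→56  {1,2,4,5,6,7,8,10}→1  {2,4,5,6,7,8,9,10}→8  {3,4,5,6,7,8,9,10}→28
  9 left: {0,1,2,4,5,6,7,8,10}→9  {0,2,4,5,6,7,8,9,10}→72  {0,3,4,5,6,7,8,9,10}→252  {1,2,4,5,6,7,8,9,10}→9  {2,3,4,5,6,7,8,9,10}→36
  placing 0:m first → 45 extensions
  placing 1:i first → 360 extensions
  placing 3:k first → 90 extensions
total linear extensions = 495

495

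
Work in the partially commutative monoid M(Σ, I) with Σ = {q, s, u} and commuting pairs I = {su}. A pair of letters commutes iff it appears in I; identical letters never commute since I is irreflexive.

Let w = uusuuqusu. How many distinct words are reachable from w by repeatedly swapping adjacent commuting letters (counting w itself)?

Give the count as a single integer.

piece 0:u — minimal
piece 1:u rests on {0:u}
piece 2:s — minimal
piece 3:u rests on {1:u}
piece 4:u rests on {3:u}
piece 5:q rests on {2:s, 4:u}
piece 6:u rests on {5:q}
piece 7:s rests on {5:q}
piece 8:u rests on {6:u}
minimal pieces: {0:u, 2:s}
ways to finish when only these pieces remain (= sum over removing one remaining piece with nothing left below it):
  1 left: {7}→1  {8}→1
  2 left: {6,8}→1  {7,8}→2
  3 left: {6,7,8}→3
  4 left: {5,6,7,8}→3
  5 left: {2,5,6,7,8}→3  {4,5,6,7,8}→3
  6 left: {2,4,5,6,7,8}→6  {3,4,5,6,7,8}→3
  7 left: {1,3,4,5,6,7,8}→3  {2,3,4,5,6,7,8}→9
  placing 0:u first → 12 extensions
  placing 2:s first → 3 extensions
total linear extensions = 15

15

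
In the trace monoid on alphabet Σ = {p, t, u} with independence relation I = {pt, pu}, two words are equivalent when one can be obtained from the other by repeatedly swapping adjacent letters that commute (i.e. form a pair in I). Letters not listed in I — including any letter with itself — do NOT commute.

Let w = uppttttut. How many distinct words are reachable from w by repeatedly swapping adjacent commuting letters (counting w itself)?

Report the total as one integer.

drop 0:u onto floor
drop 1:p onto floor
drop 2:p onto {1:p}
drop 3:t onto {0:u}
drop 4:t onto {3:t}
drop 5:t onto {4:t}
drop 6:t onto {5:t}
drop 7:u onto {6:t}
drop 8:t onto {7:u}
ground layer = {0:u, 1:p}
drop-orders for the pieces not yet dropped (sum over which currently-grounded one goes next):
  1 to go: {2} 1  {8} 1
  2 to go: {1,2} 1  {2,8} 2  {7,8} 1
  3 to go: {1,2,8} 3  {2,7,8} 3  {6,7,8} 1
  4 to go: {1,2,7,8} 6  {2,6,7,8} 4  {5,6,7,8} 1
  5 to go: {1,2,6,7,8} 10  {2,5,6,7,8} 5  {4,5,6,7,8} 1
  6 to go: {1,2,5,6,7,8} 15  {2,4,5,6,7,8} 6  {3,4,5,6,7,8} 1
  7 to go: {0,3,4,5,6,7,8} 1  {1,2,4,5,6,7,8} 21  {2,3,4,5,6,7,8} 7
  if 0:u drops first: 28 orders
  if 1:p drops first: 8 orders
heap linearizations: 36

36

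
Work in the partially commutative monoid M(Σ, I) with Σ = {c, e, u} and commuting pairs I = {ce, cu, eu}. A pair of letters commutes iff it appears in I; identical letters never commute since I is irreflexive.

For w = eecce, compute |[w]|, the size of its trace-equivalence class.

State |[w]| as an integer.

#0=e has no predecessor
#1=e depends on [0:e]
#2=c has no predecessor
#3=c depends on [2:c]
#4=e depends on [1:e]
sources: [0:e, 2:c]
N(rest) = Σ N(rest − s) over sources s of rest; N(one piece) = 1:
  size 1 → [3]=1  [4]=1
  size 2 → [1,4]=1  [2,3]=1  [3,4]=2
  size 3 → [0,1,4]=1  [1,3,4]=3  [2,3,4]=3
  first=0(e) contributes 6
  first=2(c) contributes 4
|[w]| = 10

10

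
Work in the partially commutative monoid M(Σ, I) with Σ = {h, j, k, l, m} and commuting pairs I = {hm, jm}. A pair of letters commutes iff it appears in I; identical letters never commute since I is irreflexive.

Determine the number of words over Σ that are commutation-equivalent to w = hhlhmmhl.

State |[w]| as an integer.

6

#0=h has no predecessor
#1=h depends on [0:h]
#2=l depends on [1:h]
#3=h depends on [2:l]
#4=m depends on [2:l]
#5=m depends on [4:m]
#6=h depends on [3:h]
#7=l depends on [5:m, 6:h]
sources: [0:h]
N(rest) = Σ N(rest − s) over sources s of rest; N(one piece) = 1:
  size 1 → [7]=1
  size 2 → [5,7]=1  [6,7]=1
  size 3 → [3,6,7]=1  [4,5,7]=1  [5,6,7]=2
  size 4 → [3,5,6,7]=3  [4,5,6,7]=3
  size 5 → [3,4,5,6,7]=6
  size 6 → [2,3,4,5,6,7]=6
  first=0(h) contributes 6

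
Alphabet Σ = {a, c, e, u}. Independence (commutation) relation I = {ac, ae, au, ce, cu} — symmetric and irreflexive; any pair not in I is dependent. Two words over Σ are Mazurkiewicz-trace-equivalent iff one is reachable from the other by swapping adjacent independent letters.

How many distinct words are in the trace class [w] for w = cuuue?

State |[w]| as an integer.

5

piece 0:c — minimal
piece 1:u — minimal
piece 2:u rests on {1:u}
piece 3:u rests on {2:u}
piece 4:e rests on {3:u}
minimal pieces: {0:c, 1:u}
ways to finish when only these pieces remain (= sum over removing one remaining piece with nothing left below it):
  1 left: {0}→1  {4}→1
  2 left: {0,4}→2  {3,4}→1
  3 left: {0,3,4}→3  {2,3,4}→1
  placing 0:c first → 1 extensions
  placing 1:u first → 4 extensions
total linear extensions = 5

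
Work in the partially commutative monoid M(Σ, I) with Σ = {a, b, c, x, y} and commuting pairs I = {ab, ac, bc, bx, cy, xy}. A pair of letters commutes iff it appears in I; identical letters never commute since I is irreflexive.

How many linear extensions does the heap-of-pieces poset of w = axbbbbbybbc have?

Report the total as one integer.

0(a) covers ∅
1(x) covers 0:a
2(b) covers ∅
3(b) covers 2:b
4(b) covers 3:b
5(b) covers 4:b
6(b) covers 5:b
7(y) covers 0:a, 6:b
8(b) covers 7:y
9(b) covers 8:b
10(c) covers 1:x
floor of heap: 0:a, 2:b
completions by unplaced set U, small U first (add the entries for U minus each lowest piece of U):
  |U|=1: {9}:1  {10}:1
  |U|=2: {1,10}:1  {8,9}:1  {9,10}:2
  |U|=3: {1,9,10}:3  {7,8,9}:1  {8,9,10}:3
  |U|=4: {1,8,9,10}:6  {6,7,8,9}:1  {7,8,9,10}:4
  |U|=5: {1,7,8,9,10}:10  {5,6,7,8,9}:1  {6,7,8,9,10}:5
  |U|=6: {0,1,7,8,9,10}:10  {1,6,7,8,9,10}:15  {4,5,6,7,8,9}:1  {5,6,7,8,9,10}:6
  |U|=7: {0,1,6,7,8,9,10}:25  {1,5,6,7,8,9,10}:21  {3,4,5,6,7,8,9}:1  {4,5,6,7,8,9,10}:7
  |U|=8: {0,1,5,6,7,8,9,10}:46  {1,4,5,6,7,8,9,10}:28  {2,3,4,5,6,7,8,9}:1  {3,4,5,6,7,8,9,10}:8
  |U|=9: {0,1,4,5,6,7,8,9,10}:74  {1,3,4,5,6,7,8,9,10}:36  {2,3,4,5,6,7,8,9,10}:9
  start at 0(a): 45
  start at 2(b): 110
sum over floor = 155

155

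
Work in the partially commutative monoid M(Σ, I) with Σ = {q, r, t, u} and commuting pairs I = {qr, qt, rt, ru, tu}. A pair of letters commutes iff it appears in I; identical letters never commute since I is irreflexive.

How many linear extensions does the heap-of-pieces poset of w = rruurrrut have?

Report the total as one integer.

504

drop 0:r onto floor
drop 1:r onto {0:r}
drop 2:u onto floor
drop 3:u onto {2:u}
drop 4:r onto {1:r}
drop 5:r onto {4:r}
drop 6:r onto {5:r}
drop 7:u onto {3:u}
drop 8:t onto floor
ground layer = {0:r, 2:u, 8:t}
drop-orders for the pieces not yet dropped (sum over which currently-grounded one goes next):
  1 to go: {6} 1  {7} 1  {8} 1
  2 to go: {3,7} 1  {5,6} 1  {6,7} 2  {6,8} 2  {7,8} 2
  3 to go: {2,3,7} 1  {3,6,7} 3  {3,7,8} 3  {4,5,6} 1  {5,6,7} 3  {5,6,8} 3  {6,7,8} 6
  4 to go: {1,4,5,6} 1  {2,3,6,7} 4  {2,3,7,8} 4  {3,5,6,7} 6  {3,6,7,8} 12  {4,5,6,7} 4  {4,5,6,8} 4  {5,6,7,8} 12
  5 to go: {0,1,4,5,6} 1  {1,4,5,6,7} 5  {1,4,5,6,8} 5  {2,3,5,6,7} 10  {2,3,6,7,8} 20  {3,4,5,6,7} 10  {3,5,6,7,8} 30  {4,5,6,7,8} 20
  6 to go: {0,1,4,5,6,7} 6  {0,1,4,5,6,8} 6  {1,3,4,5,6,7} 15  {1,4,5,6,7,8} 30  {2,3,4,5,6,7} 20  {2,3,5,6,7,8} 60  {3,4,5,6,7,8} 60
  7 to go: {0,1,3,4,5,6,7} 21  {0,1,4,5,6,7,8} 42  {1,2,3,4,5,6,7} 35  {1,3,4,5,6,7,8} 105  {2,3,4,5,6,7,8} 140
  if 0:r drops first: 280 orders
  if 2:u drops first: 168 orders
  if 8:t drops first: 56 orders
heap linearizations: 504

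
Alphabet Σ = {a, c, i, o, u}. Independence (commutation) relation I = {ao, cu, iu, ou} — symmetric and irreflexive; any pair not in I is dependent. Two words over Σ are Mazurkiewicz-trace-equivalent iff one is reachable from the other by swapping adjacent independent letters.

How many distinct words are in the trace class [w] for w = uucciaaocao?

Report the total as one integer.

70

#0=u has no predecessor
#1=u depends on [0:u]
#2=c has no predecessor
#3=c depends on [2:c]
#4=i depends on [3:c]
#5=a depends on [1:u, 4:i]
#6=a depends on [5:a]
#7=o depends on [4:i]
#8=c depends on [6:a, 7:o]
#9=a depends on [8:c]
#10=o depends on [8:c]
sources: [0:u, 2:c]
N(rest) = Σ N(rest − s) over sources s of rest; N(one piece) = 1:
  size 1 → [9]=1  [10]=1
  size 2 → [9,10]=2
  size 3 → [8,9,10]=2
  size 4 → [6,8,9,10]=2  [7,8,9,10]=2
  size 5 → [5,6,8,9,10]=2  [6,7,8,9,10]=4
  size 6 → [1,5,6,8,9,10]=2  [5,6,7,8,9,10]=6
  size 7 → [0,1,5,6,8,9,10]=2  [1,5,6,7,8,9,10]=8  [4,5,6,7,8,9,10]=6
  size 8 → [0,1,5,6,7,8,9,10]=10  [1,4,5,6,7,8,9,10]=14  [3,4,5,6,7,8,9,10]=6
  size 9 → [0,1,4,5,6,7,8,9,10]=24  [1,3,4,5,6,7,8,9,10]=20  [2,3,4,5,6,7,8,9,10]=6
  first=0(u) contributes 26
  first=2(c) contributes 44
|[w]| = 70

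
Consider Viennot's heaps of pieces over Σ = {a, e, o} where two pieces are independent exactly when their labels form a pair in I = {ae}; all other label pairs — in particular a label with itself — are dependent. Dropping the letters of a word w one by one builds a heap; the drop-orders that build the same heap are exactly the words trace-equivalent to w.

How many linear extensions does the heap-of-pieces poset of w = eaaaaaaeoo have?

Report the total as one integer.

28

piece 0:e — minimal
piece 1:a — minimal
piece 2:a rests on {1:a}
piece 3:a rests on {2:a}
piece 4:a rests on {3:a}
piece 5:a rests on {4:a}
piece 6:a rests on {5:a}
piece 7:e rests on {0:e}
piece 8:o rests on {6:a, 7:e}
piece 9:o rests on {8:o}
minimal pieces: {0:e, 1:a}
ways to finish when only these pieces remain (= sum over removing one remaining piece with nothing left below it):
  1 left: {9}→1
  2 left: {8,9}→1
  3 left: {6,8,9}→1  {7,8,9}→1
  4 left: {0,7,8,9}→1  {5,6,8,9}→1  {6,7,8,9}→2
  5 left: {0,6,7,8,9}→3  {4,5,6,8,9}→1  {5,6,7,8,9}→3
  6 left: {0,5,6,7,8,9}→6  {3,4,5,6,8,9}→1  {4,5,6,7,8,9}→4
  7 left: {0,4,5,6,7,8,9}→10  {2,3,4,5,6,8,9}→1  {3,4,5,6,7,8,9}→5
  8 left: {0,3,4,5,6,7,8,9}→15  {1,2,3,4,5,6,8,9}→1  {2,3,4,5,6,7,8,9}→6
  placing 0:e first → 7 extensions
  placing 1:a first → 21 extensions
total linear extensions = 28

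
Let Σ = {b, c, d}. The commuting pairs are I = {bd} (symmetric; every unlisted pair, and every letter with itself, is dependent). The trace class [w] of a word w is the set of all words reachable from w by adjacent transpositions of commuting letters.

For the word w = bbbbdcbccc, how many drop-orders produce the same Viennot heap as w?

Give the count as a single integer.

5

piece 0:b — minimal
piece 1:b rests on {0:b}
piece 2:b rests on {1:b}
piece 3:b rests on {2:b}
piece 4:d — minimal
piece 5:c rests on {3:b, 4:d}
piece 6:b rests on {5:c}
piece 7:c rests on {6:b}
piece 8:c rests on {7:c}
piece 9:c rests on {8:c}
minimal pieces: {0:b, 4:d}
ways to finish when only these pieces remain (= sum over removing one remaining piece with nothing left below it):
  1 left: {9}→1
  2 left: {8,9}→1
  3 left: {7,8,9}→1
  4 left: {6,7,8,9}→1
  5 left: {5,6,7,8,9}→1
  6 left: {3,5,6,7,8,9}→1  {4,5,6,7,8,9}→1
  7 left: {2,3,5,6,7,8,9}→1  {3,4,5,6,7,8,9}→2
  8 left: {1,2,3,5,6,7,8,9}→1  {2,3,4,5,6,7,8,9}→3
  placing 0:b first → 4 extensions
  placing 4:d first → 1 extensions
total linear extensions = 5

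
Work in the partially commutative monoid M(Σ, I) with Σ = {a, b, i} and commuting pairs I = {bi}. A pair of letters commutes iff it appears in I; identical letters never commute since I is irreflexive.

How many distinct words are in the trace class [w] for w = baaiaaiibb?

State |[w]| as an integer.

#0=b has no predecessor
#1=a depends on [0:b]
#2=a depends on [1:a]
#3=i depends on [2:a]
#4=a depends on [3:i]
#5=a depends on [4:a]
#6=i depends on [5:a]
#7=i depends on [6:i]
#8=b depends on [5:a]
#9=b depends on [8:b]
sources: [0:b]
N(rest) = Σ N(rest − s) over sources s of rest; N(one piece) = 1:
  size 1 → [7]=1  [9]=1
  size 2 → [6,7]=1  [7,9]=2  [8,9]=1
  size 3 → [6,7,9]=3  [7,8,9]=3
  size 4 → [6,7,8,9]=6
  size 5 → [5,6,7,8,9]=6
  size 6 → [4,5,6,7,8,9]=6
  size 7 → [3,4,5,6,7,8,9]=6
  size 8 → [2,3,4,5,6,7,8,9]=6
  first=0(b) contributes 6

6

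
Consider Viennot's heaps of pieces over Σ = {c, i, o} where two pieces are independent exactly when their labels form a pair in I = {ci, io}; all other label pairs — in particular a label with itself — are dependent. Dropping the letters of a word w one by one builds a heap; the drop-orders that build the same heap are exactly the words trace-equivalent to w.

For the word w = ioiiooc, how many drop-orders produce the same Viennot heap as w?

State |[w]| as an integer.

35

drop 0:i onto floor
drop 1:o onto floor
drop 2:i onto {0:i}
drop 3:i onto {2:i}
drop 4:o onto {1:o}
drop 5:o onto {4:o}
drop 6:c onto {5:o}
ground layer = {0:i, 1:o}
drop-orders for the pieces not yet dropped (sum over which currently-grounded one goes next):
  1 to go: {3} 1  {6} 1
  2 to go: {2,3} 1  {3,6} 2  {5,6} 1
  3 to go: {0,2,3} 1  {2,3,6} 3  {3,5,6} 3  {4,5,6} 1
  4 to go: {0,2,3,6} 4  {1,4,5,6} 1  {2,3,5,6} 6  {3,4,5,6} 4
  5 to go: {0,2,3,5,6} 10  {1,3,4,5,6} 5  {2,3,4,5,6} 10
  if 0:i drops first: 15 orders
  if 1:o drops first: 20 orders
heap linearizations: 35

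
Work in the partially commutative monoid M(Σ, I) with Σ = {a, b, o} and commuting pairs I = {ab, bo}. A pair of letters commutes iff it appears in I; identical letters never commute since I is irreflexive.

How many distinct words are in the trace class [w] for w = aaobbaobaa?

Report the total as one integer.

120

drop 0:a onto floor
drop 1:a onto {0:a}
drop 2:o onto {1:a}
drop 3:b onto floor
drop 4:b onto {3:b}
drop 5:a onto {2:o}
drop 6:o onto {5:a}
drop 7:b onto {4:b}
drop 8:a onto {6:o}
drop 9:a onto {8:a}
ground layer = {0:a, 3:b}
drop-orders for the pieces not yet dropped (sum over which currently-grounded one goes next):
  1 to go: {7} 1  {9} 1
  2 to go: {4,7} 1  {7,9} 2  {8,9} 1
  3 to go: {3,4,7} 1  {4,7,9} 3  {6,8,9} 1  {7,8,9} 3
  4 to go: {3,4,7,9} 4  {4,7,8,9} 6  {5,6,8,9} 1  {6,7,8,9} 4
  5 to go: {2,5,6,8,9} 1  {3,4,7,8,9} 10  {4,6,7,8,9} 10  {5,6,7,8,9} 5
  6 to go: {1,2,5,6,8,9} 1  {2,5,6,7,8,9} 6  {3,4,6,7,8,9} 20  {4,5,6,7,8,9} 15
  7 to go: {0,1,2,5,6,8,9} 1  {1,2,5,6,7,8,9} 7  {2,4,5,6,7,8,9} 21  {3,4,5,6,7,8,9} 35
  8 to go: {0,1,2,5,6,7,8,9} 8  {1,2,4,5,6,7,8,9} 28  {2,3,4,5,6,7,8,9} 56
  if 0:a drops first: 84 orders
  if 3:b drops first: 36 orders
heap linearizations: 120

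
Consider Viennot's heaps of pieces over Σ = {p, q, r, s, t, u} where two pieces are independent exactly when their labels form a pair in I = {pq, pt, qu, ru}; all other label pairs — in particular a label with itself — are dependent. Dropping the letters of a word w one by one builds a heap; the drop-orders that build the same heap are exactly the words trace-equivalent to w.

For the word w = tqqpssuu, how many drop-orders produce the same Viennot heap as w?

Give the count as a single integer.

0(t) covers ∅
1(q) covers 0:t
2(q) covers 1:q
3(p) covers ∅
4(s) covers 2:q, 3:p
5(s) covers 4:s
6(u) covers 5:s
7(u) covers 6:u
floor of heap: 0:t, 3:p
completions by unplaced set U, small U first (add the entries for U minus each lowest piece of U):
  |U|=1: {7}:1
  |U|=2: {6,7}:1
  |U|=3: {5,6,7}:1
  |U|=4: {4,5,6,7}:1
  |U|=5: {2,4,5,6,7}:1  {3,4,5,6,7}:1
  |U|=6: {1,2,4,5,6,7}:1  {2,3,4,5,6,7}:2
  start at 0(t): 3
  start at 3(p): 1
sum over floor = 4

4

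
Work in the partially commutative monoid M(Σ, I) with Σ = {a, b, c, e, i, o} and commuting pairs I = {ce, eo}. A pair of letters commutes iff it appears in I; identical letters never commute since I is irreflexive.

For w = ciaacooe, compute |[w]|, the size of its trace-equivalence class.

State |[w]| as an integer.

0(c) covers ∅
1(i) covers 0:c
2(a) covers 1:i
3(a) covers 2:a
4(c) covers 3:a
5(o) covers 4:c
6(o) covers 5:o
7(e) covers 3:a
floor of heap: 0:c
completions by unplaced set U, small U first (add the entries for U minus each lowest piece of U):
  |U|=1: {6}:1  {7}:1
  |U|=2: {5,6}:1  {6,7}:2
  |U|=3: {4,5,6}:1  {5,6,7}:3
  |U|=4: {4,5,6,7}:4
  |U|=5: {3,4,5,6,7}:4
  |U|=6: {2,3,4,5,6,7}:4
  start at 0(c): 4

4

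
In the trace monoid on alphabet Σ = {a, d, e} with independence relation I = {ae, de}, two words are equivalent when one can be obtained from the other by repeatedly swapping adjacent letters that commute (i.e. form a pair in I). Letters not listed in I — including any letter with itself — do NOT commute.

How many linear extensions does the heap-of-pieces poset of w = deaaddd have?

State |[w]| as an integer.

drop 0:d onto floor
drop 1:e onto floor
drop 2:a onto {0:d}
drop 3:a onto {2:a}
drop 4:d onto {3:a}
drop 5:d onto {4:d}
drop 6:d onto {5:d}
ground layer = {0:d, 1:e}
drop-orders for the pieces not yet dropped (sum over which currently-grounded one goes next):
  1 to go: {1} 1  {6} 1
  2 to go: {1,6} 2  {5,6} 1
  3 to go: {1,5,6} 3  {4,5,6} 1
  4 to go: {1,4,5,6} 4  {3,4,5,6} 1
  5 to go: {1,3,4,5,6} 5  {2,3,4,5,6} 1
  if 0:d drops first: 6 orders
  if 1:e drops first: 1 orders
heap linearizations: 7

7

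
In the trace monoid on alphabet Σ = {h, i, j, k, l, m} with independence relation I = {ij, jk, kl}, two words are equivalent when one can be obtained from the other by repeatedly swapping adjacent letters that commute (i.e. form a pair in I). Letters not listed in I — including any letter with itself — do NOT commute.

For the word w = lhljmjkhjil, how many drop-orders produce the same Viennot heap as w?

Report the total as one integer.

4

0(l) covers ∅
1(h) covers 0:l
2(l) covers 1:h
3(j) covers 2:l
4(m) covers 3:j
5(j) covers 4:m
6(k) covers 4:m
7(h) covers 5:j, 6:k
8(j) covers 7:h
9(i) covers 7:h
10(l) covers 8:j, 9:i
floor of heap: 0:l
completions by unplaced set U, small U first (add the entries for U minus each lowest piece of U):
  |U|=1: {10}:1
  |U|=2: {8,10}:1  {9,10}:1
  |U|=3: {8,9,10}:2
  |U|=4: {7,8,9,10}:2
  |U|=5: {5,7,8,9,10}:2  {6,7,8,9,10}:2
  |U|=6: {5,6,7,8,9,10}:4
  |U|=7: {4,5,6,7,8,9,10}:4
  |U|=8: {3,4,5,6,7,8,9,10}:4
  |U|=9: {2,3,4,5,6,7,8,9,10}:4
  start at 0(l): 4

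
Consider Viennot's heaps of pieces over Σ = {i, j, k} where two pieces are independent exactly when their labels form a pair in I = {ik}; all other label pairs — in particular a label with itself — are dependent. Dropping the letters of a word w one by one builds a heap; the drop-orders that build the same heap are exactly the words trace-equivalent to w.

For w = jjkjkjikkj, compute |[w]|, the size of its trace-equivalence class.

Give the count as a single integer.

3

#0=j has no predecessor
#1=j depends on [0:j]
#2=k depends on [1:j]
#3=j depends on [2:k]
#4=k depends on [3:j]
#5=j depends on [4:k]
#6=i depends on [5:j]
#7=k depends on [5:j]
#8=k depends on [7:k]
#9=j depends on [6:i, 8:k]
sources: [0:j]
N(rest) = Σ N(rest − s) over sources s of rest; N(one piece) = 1:
  size 1 → [9]=1
  size 2 → [6,9]=1  [8,9]=1
  size 3 → [6,8,9]=2  [7,8,9]=1
  size 4 → [6,7,8,9]=3
  size 5 → [5,6,7,8,9]=3
  size 6 → [4,5,6,7,8,9]=3
  size 7 → [3,4,5,6,7,8,9]=3
  size 8 → [2,3,4,5,6,7,8,9]=3
  first=0(j) contributes 3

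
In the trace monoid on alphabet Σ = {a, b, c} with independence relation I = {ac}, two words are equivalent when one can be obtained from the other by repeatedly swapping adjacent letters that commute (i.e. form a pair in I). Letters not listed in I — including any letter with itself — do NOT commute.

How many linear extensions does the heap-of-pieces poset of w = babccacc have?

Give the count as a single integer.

5

0(b) covers ∅
1(a) covers 0:b
2(b) covers 1:a
3(c) covers 2:b
4(c) covers 3:c
5(a) covers 2:b
6(c) covers 4:c
7(c) covers 6:c
floor of heap: 0:b
completions by unplaced set U, small U first (add the entries for U minus each lowest piece of U):
  |U|=1: {5}:1  {7}:1
  |U|=2: {5,7}:2  {6,7}:1
  |U|=3: {4,6,7}:1  {5,6,7}:3
  |U|=4: {3,4,6,7}:1  {4,5,6,7}:4
  |U|=5: {3,4,5,6,7}:5
  |U|=6: {2,3,4,5,6,7}:5
  start at 0(b): 5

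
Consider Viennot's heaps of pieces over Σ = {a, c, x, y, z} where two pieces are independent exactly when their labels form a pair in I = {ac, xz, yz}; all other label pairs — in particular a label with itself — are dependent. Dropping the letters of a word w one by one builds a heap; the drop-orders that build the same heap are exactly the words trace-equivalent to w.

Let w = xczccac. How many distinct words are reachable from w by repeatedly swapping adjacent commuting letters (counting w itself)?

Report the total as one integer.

drop 0:x onto floor
drop 1:c onto {0:x}
drop 2:z onto {1:c}
drop 3:c onto {2:z}
drop 4:c onto {3:c}
drop 5:a onto {2:z}
drop 6:c onto {4:c}
ground layer = {0:x}
drop-orders for the pieces not yet dropped (sum over which currently-grounded one goes next):
  1 to go: {5} 1  {6} 1
  2 to go: {4,6} 1  {5,6} 2
  3 to go: {3,4,6} 1  {4,5,6} 3
  4 to go: {3,4,5,6} 4
  5 to go: {2,3,4,5,6} 4
  if 0:x drops first: 4 orders

4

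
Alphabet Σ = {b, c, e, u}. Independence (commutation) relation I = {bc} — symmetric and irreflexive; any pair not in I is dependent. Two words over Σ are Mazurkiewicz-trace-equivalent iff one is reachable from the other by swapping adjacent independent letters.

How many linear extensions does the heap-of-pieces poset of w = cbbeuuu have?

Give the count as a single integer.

piece 0:c — minimal
piece 1:b — minimal
piece 2:b rests on {1:b}
piece 3:e rests on {0:c, 2:b}
piece 4:u rests on {3:e}
piece 5:u rests on {4:u}
piece 6:u rests on {5:u}
minimal pieces: {0:c, 1:b}
ways to finish when only these pieces remain (= sum over removing one remaining piece with nothing left below it):
  1 left: {6}→1
  2 left: {5,6}→1
  3 left: {4,5,6}→1
  4 left: {3,4,5,6}→1
  5 left: {0,3,4,5,6}→1  {2,3,4,5,6}→1
  placing 0:c first → 1 extensions
  placing 1:b first → 2 extensions
total linear extensions = 3

3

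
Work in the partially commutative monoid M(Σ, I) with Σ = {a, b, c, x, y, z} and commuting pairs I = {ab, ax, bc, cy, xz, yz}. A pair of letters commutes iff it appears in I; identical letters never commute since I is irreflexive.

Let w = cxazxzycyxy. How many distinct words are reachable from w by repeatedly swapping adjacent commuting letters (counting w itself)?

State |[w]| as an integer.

0(c) covers ∅
1(x) covers 0:c
2(a) covers 0:c
3(z) covers 2:a
4(x) covers 1:x
5(z) covers 3:z
6(y) covers 2:a, 4:x
7(c) covers 4:x, 5:z
8(y) covers 6:y
9(x) covers 7:c, 8:y
10(y) covers 9:x
floor of heap: 0:c
completions by unplaced set U, small U first (add the entries for U minus each lowest piece of U):
  |U|=1: {10}:1
  |U|=2: {9,10}:1
  |U|=3: {7,9,10}:1  {8,9,10}:1
  |U|=4: {5,7,9,10}:1  {6,8,9,10}:1  {7,8,9,10}:2
  |U|=5: {3,5,7,9,10}:1  {5,7,8,9,10}:3  {6,7,8,9,10}:3
  |U|=6: {3,5,7,8,9,10}:4  {4,6,7,8,9,10}:3  {5,6,7,8,9,10}:6
  |U|=7: {1,4,6,7,8,9,10}:3  {3,5,6,7,8,9,10}:10  {4,5,6,7,8,9,10}:9
  |U|=8: {1,4,5,6,7,8,9,10}:12  {2,3,5,6,7,8,9,10}:10  {3,4,5,6,7,8,9,10}:19
  |U|=9: {1,3,4,5,6,7,8,9,10}:31  {2,3,4,5,6,7,8,9,10}:29
  start at 0(c): 60

60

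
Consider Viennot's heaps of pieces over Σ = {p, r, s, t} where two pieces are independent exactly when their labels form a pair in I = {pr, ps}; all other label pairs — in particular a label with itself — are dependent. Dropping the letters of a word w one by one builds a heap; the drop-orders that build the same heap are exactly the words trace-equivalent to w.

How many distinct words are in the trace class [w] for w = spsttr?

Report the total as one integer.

3

0(s) covers ∅
1(p) covers ∅
2(s) covers 0:s
3(t) covers 1:p, 2:s
4(t) covers 3:t
5(r) covers 4:t
floor of heap: 0:s, 1:p
completions by unplaced set U, small U first (add the entries for U minus each lowest piece of U):
  |U|=1: {5}:1
  |U|=2: {4,5}:1
  |U|=3: {3,4,5}:1
  |U|=4: {1,3,4,5}:1  {2,3,4,5}:1
  start at 0(s): 2
  start at 1(p): 1
sum over floor = 3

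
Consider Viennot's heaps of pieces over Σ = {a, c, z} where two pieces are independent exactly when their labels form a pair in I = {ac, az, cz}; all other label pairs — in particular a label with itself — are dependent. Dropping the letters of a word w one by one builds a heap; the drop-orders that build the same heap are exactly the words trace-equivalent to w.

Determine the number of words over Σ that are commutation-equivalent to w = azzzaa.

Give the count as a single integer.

#0=a has no predecessor
#1=z has no predecessor
#2=z depends on [1:z]
#3=z depends on [2:z]
#4=a depends on [0:a]
#5=a depends on [4:a]
sources: [0:a, 1:z]
N(rest) = Σ N(rest − s) over sources s of rest; N(one piece) = 1:
  size 1 → [3]=1  [5]=1
  size 2 → [2,3]=1  [3,5]=2  [4,5]=1
  size 3 → [0,4,5]=1  [1,2,3]=1  [2,3,5]=3  [3,4,5]=3
  size 4 → [0,3,4,5]=4  [1,2,3,5]=4  [2,3,4,5]=6
  first=0(a) contributes 10
  first=1(z) contributes 10
|[w]| = 20

20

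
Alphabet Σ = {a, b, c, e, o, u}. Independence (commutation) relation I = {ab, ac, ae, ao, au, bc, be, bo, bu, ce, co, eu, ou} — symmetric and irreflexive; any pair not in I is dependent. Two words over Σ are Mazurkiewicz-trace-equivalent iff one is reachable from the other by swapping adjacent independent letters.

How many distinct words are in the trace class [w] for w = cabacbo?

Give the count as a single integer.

630

0(c) covers ∅
1(a) covers ∅
2(b) covers ∅
3(a) covers 1:a
4(c) covers 0:c
5(b) covers 2:b
6(o) covers ∅
floor of heap: 0:c, 1:a, 2:b, 6:o
completions by unplaced set U, small U first (add the entries for U minus each lowest piece of U):
  |U|=1: {3}:1  {4}:1  {5}:1  {6}:1
  |U|=2: {0,4}:1  {1,3}:1  {2,5}:1  {3,4}:2  {3,5}:2  {3,6}:2  {4,5}:2  {4,6}:2  {5,6}:2
  |U|=3: {0,3,4}:3  {0,4,5}:3  {0,4,6}:3  {1,3,4}:3  {1,3,5}:3  {1,3,6}:3  {2,3,5}:3  {2,4,5}:3  {2,5,6}:3  {3,4,5}:6  {3,4,6}:6  {3,5,6}:6  {4,5,6}:6
  |U|=4: {0,1,3,4}:6  {0,2,4,5}:6  {0,3,4,5}:12  {0,3,4,6}:12  {0,4,5,6}:12  {1,2,3,5}:6  {1,3,4,5}:12  {1,3,4,6}:12  {1,3,5,6}:12  {2,3,4,5}:12  {2,3,5,6}:12  {2,4,5,6}:12  {3,4,5,6}:24
  |U|=5: {0,1,3,4,5}:30  {0,1,3,4,6}:30  {0,2,3,4,5}:30  {0,2,4,5,6}:30  {0,3,4,5,6}:60  {1,2,3,4,5}:30  {1,2,3,5,6}:30  {1,3,4,5,6}:60  {2,3,4,5,6}:60
  start at 0(c): 180
  start at 1(a): 180
  start at 2(b): 180
  start at 6(o): 90
sum over floor = 630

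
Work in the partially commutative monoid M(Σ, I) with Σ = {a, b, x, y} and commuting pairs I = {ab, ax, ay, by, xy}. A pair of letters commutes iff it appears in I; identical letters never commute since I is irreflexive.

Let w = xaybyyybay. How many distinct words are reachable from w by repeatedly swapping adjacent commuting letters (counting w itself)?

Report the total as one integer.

2520

#0=x has no predecessor
#1=a has no predecessor
#2=y has no predecessor
#3=b depends on [0:x]
#4=y depends on [2:y]
#5=y depends on [4:y]
#6=y depends on [5:y]
#7=b depends on [3:b]
#8=a depends on [1:a]
#9=y depends on [6:y]
sources: [0:x, 1:a, 2:y]
N(rest) = Σ N(rest − s) over sources s of rest; N(one piece) = 1:
  size 1 → [7]=1  [8]=1  [9]=1
  size 2 → [1,8]=1  [3,7]=1  [6,9]=1  [7,8]=2  [7,9]=2  [8,9]=2
  size 3 → [0,3,7]=1  [1,7,8]=3  [1,8,9]=3  [3,7,8]=3  [3,7,9]=3  [5,6,9]=1  [6,7,9]=3  [6,8,9]=3  [7,8,9]=6
  size 4 → [0,3,7,8]=4  [0,3,7,9]=4  [1,3,7,8]=6  [1,6,8,9]=6  [1,7,8,9]=12  [3,6,7,9]=6  [3,7,8,9]=12  [4,5,6,9]=1  [5,6,7,9]=4  [5,6,8,9]=4  [6,7,8,9]=12
  size 5 → [0,1,3,7,8]=10  [0,3,6,7,9]=10  [0,3,7,8,9]=20  [1,3,7,8,9]=30  [1,5,6,8,9]=10  [1,6,7,8,9]=30  [2,4,5,6,9]=1  [3,5,6,7,9]=10  [3,6,7,8,9]=30  [4,5,6,7,9]=5  [4,5,6,8,9]=5  [5,6,7,8,9]=20
  size 6 → [0,1,3,7,8,9]=60  [0,3,5,6,7,9]=20  [0,3,6,7,8,9]=60  [1,3,6,7,8,9]=90  [1,4,5,6,8,9]=15  [1,5,6,7,8,9]=60  [2,4,5,6,7,9]=6  [2,4,5,6,8,9]=6  [3,4,5,6,7,9]=15  [3,5,6,7,8,9]=60  [4,5,6,7,8,9]=30
  size 7 → [0,1,3,6,7,8,9]=210  [0,3,4,5,6,7,9]=35  [0,3,5,6,7,8,9]=140  [1,2,4,5,6,8,9]=21  [1,3,5,6,7,8,9]=210  [1,4,5,6,7,8,9]=105  [2,3,4,5,6,7,9]=21  [2,4,5,6,7,8,9]=42  [3,4,5,6,7,8,9]=105
  size 8 → [0,1,3,5,6,7,8,9]=560  [0,2,3,4,5,6,7,9]=56  [0,3,4,5,6,7,8,9]=280  [1,2,4,5,6,7,8,9]=168  [1,3,4,5,6,7,8,9]=420  [2,3,4,5,6,7,8,9]=168
  first=0(x) contributes 756
  first=1(a) contributes 504
  first=2(y) contributes 1260
|[w]| = 2520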